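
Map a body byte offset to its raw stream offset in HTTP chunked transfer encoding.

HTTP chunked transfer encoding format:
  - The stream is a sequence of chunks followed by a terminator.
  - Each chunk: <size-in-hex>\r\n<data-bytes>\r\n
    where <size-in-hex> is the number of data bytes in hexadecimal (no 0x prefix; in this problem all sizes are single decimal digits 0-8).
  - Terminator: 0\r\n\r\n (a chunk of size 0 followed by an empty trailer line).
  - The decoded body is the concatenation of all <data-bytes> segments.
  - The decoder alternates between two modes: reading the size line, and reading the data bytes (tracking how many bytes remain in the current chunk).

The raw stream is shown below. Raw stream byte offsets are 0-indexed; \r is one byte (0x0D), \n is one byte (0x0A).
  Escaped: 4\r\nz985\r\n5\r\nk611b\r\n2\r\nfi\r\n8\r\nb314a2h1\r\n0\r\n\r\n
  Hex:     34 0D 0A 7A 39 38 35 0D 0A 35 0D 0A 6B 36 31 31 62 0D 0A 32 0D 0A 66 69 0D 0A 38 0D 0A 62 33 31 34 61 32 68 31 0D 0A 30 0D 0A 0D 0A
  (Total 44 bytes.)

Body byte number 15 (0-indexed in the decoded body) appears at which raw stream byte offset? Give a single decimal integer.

Answer: 33

Derivation:
Chunk 1: stream[0..1]='4' size=0x4=4, data at stream[3..7]='z985' -> body[0..4], body so far='z985'
Chunk 2: stream[9..10]='5' size=0x5=5, data at stream[12..17]='k611b' -> body[4..9], body so far='z985k611b'
Chunk 3: stream[19..20]='2' size=0x2=2, data at stream[22..24]='fi' -> body[9..11], body so far='z985k611bfi'
Chunk 4: stream[26..27]='8' size=0x8=8, data at stream[29..37]='b314a2h1' -> body[11..19], body so far='z985k611bfib314a2h1'
Chunk 5: stream[39..40]='0' size=0 (terminator). Final body='z985k611bfib314a2h1' (19 bytes)
Body byte 15 at stream offset 33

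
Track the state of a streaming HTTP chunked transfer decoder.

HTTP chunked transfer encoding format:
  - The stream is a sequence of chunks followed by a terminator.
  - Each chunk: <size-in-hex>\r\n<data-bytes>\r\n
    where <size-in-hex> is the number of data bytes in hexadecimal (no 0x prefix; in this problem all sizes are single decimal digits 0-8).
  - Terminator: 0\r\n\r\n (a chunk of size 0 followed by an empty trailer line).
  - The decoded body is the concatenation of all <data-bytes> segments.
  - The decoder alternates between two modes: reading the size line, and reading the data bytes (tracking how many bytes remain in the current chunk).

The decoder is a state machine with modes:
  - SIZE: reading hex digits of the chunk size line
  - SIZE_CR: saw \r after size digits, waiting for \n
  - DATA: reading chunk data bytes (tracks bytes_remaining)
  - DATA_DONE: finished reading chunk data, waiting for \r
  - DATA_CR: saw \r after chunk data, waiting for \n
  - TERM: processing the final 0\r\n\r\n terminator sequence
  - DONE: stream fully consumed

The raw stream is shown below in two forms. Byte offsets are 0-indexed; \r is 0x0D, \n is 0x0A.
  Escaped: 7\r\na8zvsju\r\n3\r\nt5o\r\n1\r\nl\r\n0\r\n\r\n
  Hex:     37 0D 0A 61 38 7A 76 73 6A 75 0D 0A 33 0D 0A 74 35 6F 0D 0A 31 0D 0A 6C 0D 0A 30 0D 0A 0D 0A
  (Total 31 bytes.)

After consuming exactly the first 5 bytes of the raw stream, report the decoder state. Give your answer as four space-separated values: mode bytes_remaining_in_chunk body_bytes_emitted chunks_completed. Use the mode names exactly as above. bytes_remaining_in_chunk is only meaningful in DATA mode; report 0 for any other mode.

Byte 0 = '7': mode=SIZE remaining=0 emitted=0 chunks_done=0
Byte 1 = 0x0D: mode=SIZE_CR remaining=0 emitted=0 chunks_done=0
Byte 2 = 0x0A: mode=DATA remaining=7 emitted=0 chunks_done=0
Byte 3 = 'a': mode=DATA remaining=6 emitted=1 chunks_done=0
Byte 4 = '8': mode=DATA remaining=5 emitted=2 chunks_done=0

Answer: DATA 5 2 0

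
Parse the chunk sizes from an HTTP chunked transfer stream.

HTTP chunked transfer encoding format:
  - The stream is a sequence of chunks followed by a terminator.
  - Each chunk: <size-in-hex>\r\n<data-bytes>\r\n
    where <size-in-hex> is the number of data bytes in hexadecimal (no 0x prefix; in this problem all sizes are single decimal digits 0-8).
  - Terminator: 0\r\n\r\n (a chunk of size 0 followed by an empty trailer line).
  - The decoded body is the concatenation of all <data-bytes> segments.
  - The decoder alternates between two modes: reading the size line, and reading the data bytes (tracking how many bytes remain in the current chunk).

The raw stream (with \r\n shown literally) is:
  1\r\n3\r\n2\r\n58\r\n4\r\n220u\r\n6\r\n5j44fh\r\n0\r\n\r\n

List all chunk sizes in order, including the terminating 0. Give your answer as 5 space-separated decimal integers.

Answer: 1 2 4 6 0

Derivation:
Chunk 1: stream[0..1]='1' size=0x1=1, data at stream[3..4]='3' -> body[0..1], body so far='3'
Chunk 2: stream[6..7]='2' size=0x2=2, data at stream[9..11]='58' -> body[1..3], body so far='358'
Chunk 3: stream[13..14]='4' size=0x4=4, data at stream[16..20]='220u' -> body[3..7], body so far='358220u'
Chunk 4: stream[22..23]='6' size=0x6=6, data at stream[25..31]='5j44fh' -> body[7..13], body so far='358220u5j44fh'
Chunk 5: stream[33..34]='0' size=0 (terminator). Final body='358220u5j44fh' (13 bytes)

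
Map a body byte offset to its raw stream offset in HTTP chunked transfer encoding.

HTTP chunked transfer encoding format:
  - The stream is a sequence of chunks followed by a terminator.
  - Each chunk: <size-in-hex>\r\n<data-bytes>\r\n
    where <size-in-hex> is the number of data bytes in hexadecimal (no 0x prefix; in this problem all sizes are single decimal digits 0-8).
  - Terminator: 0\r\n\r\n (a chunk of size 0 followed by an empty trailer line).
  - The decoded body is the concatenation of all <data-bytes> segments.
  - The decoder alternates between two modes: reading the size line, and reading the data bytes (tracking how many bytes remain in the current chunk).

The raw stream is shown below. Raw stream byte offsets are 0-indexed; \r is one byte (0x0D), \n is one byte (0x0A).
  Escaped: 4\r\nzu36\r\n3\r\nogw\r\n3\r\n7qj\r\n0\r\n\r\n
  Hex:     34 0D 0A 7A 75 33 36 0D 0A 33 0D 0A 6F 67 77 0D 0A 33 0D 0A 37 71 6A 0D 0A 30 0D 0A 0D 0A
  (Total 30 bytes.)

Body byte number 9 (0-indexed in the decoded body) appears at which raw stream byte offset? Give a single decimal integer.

Chunk 1: stream[0..1]='4' size=0x4=4, data at stream[3..7]='zu36' -> body[0..4], body so far='zu36'
Chunk 2: stream[9..10]='3' size=0x3=3, data at stream[12..15]='ogw' -> body[4..7], body so far='zu36ogw'
Chunk 3: stream[17..18]='3' size=0x3=3, data at stream[20..23]='7qj' -> body[7..10], body so far='zu36ogw7qj'
Chunk 4: stream[25..26]='0' size=0 (terminator). Final body='zu36ogw7qj' (10 bytes)
Body byte 9 at stream offset 22

Answer: 22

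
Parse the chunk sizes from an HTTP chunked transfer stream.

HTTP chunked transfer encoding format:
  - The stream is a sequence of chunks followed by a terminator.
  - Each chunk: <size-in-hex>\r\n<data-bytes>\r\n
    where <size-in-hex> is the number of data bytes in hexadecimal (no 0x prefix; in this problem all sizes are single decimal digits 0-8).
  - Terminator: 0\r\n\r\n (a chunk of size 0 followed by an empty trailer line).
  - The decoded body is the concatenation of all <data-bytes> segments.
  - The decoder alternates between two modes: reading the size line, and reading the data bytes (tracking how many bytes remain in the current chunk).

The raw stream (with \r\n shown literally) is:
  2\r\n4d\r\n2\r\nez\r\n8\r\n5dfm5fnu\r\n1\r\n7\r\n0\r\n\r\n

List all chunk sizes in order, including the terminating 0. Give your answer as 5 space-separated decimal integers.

Chunk 1: stream[0..1]='2' size=0x2=2, data at stream[3..5]='4d' -> body[0..2], body so far='4d'
Chunk 2: stream[7..8]='2' size=0x2=2, data at stream[10..12]='ez' -> body[2..4], body so far='4dez'
Chunk 3: stream[14..15]='8' size=0x8=8, data at stream[17..25]='5dfm5fnu' -> body[4..12], body so far='4dez5dfm5fnu'
Chunk 4: stream[27..28]='1' size=0x1=1, data at stream[30..31]='7' -> body[12..13], body so far='4dez5dfm5fnu7'
Chunk 5: stream[33..34]='0' size=0 (terminator). Final body='4dez5dfm5fnu7' (13 bytes)

Answer: 2 2 8 1 0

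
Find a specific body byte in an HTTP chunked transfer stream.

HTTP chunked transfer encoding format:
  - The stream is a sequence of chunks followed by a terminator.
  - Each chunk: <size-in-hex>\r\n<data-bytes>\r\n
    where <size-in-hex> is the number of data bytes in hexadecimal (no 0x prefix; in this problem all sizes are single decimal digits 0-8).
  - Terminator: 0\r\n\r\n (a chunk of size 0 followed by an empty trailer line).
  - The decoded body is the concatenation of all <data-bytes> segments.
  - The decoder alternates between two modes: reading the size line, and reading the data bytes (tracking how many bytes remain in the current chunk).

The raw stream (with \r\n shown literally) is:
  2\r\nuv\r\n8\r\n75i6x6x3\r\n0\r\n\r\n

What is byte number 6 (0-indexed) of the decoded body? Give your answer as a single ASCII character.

Chunk 1: stream[0..1]='2' size=0x2=2, data at stream[3..5]='uv' -> body[0..2], body so far='uv'
Chunk 2: stream[7..8]='8' size=0x8=8, data at stream[10..18]='75i6x6x3' -> body[2..10], body so far='uv75i6x6x3'
Chunk 3: stream[20..21]='0' size=0 (terminator). Final body='uv75i6x6x3' (10 bytes)
Body byte 6 = 'x'

Answer: x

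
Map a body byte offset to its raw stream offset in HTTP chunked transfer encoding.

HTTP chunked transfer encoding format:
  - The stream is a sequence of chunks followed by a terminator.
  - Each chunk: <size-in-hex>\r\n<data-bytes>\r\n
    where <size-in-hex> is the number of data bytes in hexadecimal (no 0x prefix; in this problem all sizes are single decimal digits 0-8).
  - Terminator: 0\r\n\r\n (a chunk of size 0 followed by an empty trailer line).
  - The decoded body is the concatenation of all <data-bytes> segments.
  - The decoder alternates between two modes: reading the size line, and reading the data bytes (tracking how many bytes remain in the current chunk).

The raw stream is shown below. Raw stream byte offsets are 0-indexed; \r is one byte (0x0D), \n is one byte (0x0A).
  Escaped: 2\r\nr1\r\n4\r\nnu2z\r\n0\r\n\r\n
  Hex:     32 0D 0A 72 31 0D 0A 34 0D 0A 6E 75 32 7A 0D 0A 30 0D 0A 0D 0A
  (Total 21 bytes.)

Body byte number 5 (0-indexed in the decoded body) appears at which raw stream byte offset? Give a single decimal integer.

Answer: 13

Derivation:
Chunk 1: stream[0..1]='2' size=0x2=2, data at stream[3..5]='r1' -> body[0..2], body so far='r1'
Chunk 2: stream[7..8]='4' size=0x4=4, data at stream[10..14]='nu2z' -> body[2..6], body so far='r1nu2z'
Chunk 3: stream[16..17]='0' size=0 (terminator). Final body='r1nu2z' (6 bytes)
Body byte 5 at stream offset 13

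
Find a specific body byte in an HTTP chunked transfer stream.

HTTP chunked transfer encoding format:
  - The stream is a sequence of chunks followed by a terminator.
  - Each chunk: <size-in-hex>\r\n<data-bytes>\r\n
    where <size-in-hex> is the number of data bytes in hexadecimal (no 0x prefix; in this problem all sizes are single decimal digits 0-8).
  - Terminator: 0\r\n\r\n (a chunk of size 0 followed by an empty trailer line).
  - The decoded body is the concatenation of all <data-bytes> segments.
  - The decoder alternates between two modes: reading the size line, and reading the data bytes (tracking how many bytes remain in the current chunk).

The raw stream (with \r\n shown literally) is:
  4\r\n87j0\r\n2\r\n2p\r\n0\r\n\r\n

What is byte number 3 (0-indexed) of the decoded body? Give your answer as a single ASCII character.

Answer: 0

Derivation:
Chunk 1: stream[0..1]='4' size=0x4=4, data at stream[3..7]='87j0' -> body[0..4], body so far='87j0'
Chunk 2: stream[9..10]='2' size=0x2=2, data at stream[12..14]='2p' -> body[4..6], body so far='87j02p'
Chunk 3: stream[16..17]='0' size=0 (terminator). Final body='87j02p' (6 bytes)
Body byte 3 = '0'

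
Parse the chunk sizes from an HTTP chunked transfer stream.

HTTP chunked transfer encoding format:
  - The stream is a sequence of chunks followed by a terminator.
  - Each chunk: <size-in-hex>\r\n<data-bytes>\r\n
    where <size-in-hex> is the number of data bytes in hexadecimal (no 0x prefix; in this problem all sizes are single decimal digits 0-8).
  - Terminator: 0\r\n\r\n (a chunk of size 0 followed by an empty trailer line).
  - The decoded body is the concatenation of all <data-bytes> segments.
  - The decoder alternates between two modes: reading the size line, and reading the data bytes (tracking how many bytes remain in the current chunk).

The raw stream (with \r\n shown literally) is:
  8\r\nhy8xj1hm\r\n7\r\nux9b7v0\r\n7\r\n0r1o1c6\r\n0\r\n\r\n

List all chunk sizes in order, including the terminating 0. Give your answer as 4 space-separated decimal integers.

Answer: 8 7 7 0

Derivation:
Chunk 1: stream[0..1]='8' size=0x8=8, data at stream[3..11]='hy8xj1hm' -> body[0..8], body so far='hy8xj1hm'
Chunk 2: stream[13..14]='7' size=0x7=7, data at stream[16..23]='ux9b7v0' -> body[8..15], body so far='hy8xj1hmux9b7v0'
Chunk 3: stream[25..26]='7' size=0x7=7, data at stream[28..35]='0r1o1c6' -> body[15..22], body so far='hy8xj1hmux9b7v00r1o1c6'
Chunk 4: stream[37..38]='0' size=0 (terminator). Final body='hy8xj1hmux9b7v00r1o1c6' (22 bytes)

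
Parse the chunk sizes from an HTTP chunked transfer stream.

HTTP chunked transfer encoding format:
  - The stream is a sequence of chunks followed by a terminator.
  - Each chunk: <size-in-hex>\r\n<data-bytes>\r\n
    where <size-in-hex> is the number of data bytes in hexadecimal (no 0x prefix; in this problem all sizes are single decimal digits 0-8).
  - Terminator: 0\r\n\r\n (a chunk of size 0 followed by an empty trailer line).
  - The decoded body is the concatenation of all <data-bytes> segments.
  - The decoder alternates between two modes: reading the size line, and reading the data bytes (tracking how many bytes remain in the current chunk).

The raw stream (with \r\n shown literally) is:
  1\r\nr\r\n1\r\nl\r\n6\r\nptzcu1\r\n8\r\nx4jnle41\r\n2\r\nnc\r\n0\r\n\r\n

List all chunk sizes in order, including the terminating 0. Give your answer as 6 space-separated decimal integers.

Answer: 1 1 6 8 2 0

Derivation:
Chunk 1: stream[0..1]='1' size=0x1=1, data at stream[3..4]='r' -> body[0..1], body so far='r'
Chunk 2: stream[6..7]='1' size=0x1=1, data at stream[9..10]='l' -> body[1..2], body so far='rl'
Chunk 3: stream[12..13]='6' size=0x6=6, data at stream[15..21]='ptzcu1' -> body[2..8], body so far='rlptzcu1'
Chunk 4: stream[23..24]='8' size=0x8=8, data at stream[26..34]='x4jnle41' -> body[8..16], body so far='rlptzcu1x4jnle41'
Chunk 5: stream[36..37]='2' size=0x2=2, data at stream[39..41]='nc' -> body[16..18], body so far='rlptzcu1x4jnle41nc'
Chunk 6: stream[43..44]='0' size=0 (terminator). Final body='rlptzcu1x4jnle41nc' (18 bytes)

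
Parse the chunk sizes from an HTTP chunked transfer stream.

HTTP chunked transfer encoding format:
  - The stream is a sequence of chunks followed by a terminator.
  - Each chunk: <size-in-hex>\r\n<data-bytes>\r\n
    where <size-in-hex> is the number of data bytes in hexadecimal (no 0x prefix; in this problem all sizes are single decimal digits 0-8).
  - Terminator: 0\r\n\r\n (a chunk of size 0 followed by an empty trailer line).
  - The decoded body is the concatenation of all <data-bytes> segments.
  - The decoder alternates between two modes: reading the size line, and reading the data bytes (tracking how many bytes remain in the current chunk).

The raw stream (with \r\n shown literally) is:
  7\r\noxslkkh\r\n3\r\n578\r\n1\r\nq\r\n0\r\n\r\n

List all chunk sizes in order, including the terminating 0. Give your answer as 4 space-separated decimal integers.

Chunk 1: stream[0..1]='7' size=0x7=7, data at stream[3..10]='oxslkkh' -> body[0..7], body so far='oxslkkh'
Chunk 2: stream[12..13]='3' size=0x3=3, data at stream[15..18]='578' -> body[7..10], body so far='oxslkkh578'
Chunk 3: stream[20..21]='1' size=0x1=1, data at stream[23..24]='q' -> body[10..11], body so far='oxslkkh578q'
Chunk 4: stream[26..27]='0' size=0 (terminator). Final body='oxslkkh578q' (11 bytes)

Answer: 7 3 1 0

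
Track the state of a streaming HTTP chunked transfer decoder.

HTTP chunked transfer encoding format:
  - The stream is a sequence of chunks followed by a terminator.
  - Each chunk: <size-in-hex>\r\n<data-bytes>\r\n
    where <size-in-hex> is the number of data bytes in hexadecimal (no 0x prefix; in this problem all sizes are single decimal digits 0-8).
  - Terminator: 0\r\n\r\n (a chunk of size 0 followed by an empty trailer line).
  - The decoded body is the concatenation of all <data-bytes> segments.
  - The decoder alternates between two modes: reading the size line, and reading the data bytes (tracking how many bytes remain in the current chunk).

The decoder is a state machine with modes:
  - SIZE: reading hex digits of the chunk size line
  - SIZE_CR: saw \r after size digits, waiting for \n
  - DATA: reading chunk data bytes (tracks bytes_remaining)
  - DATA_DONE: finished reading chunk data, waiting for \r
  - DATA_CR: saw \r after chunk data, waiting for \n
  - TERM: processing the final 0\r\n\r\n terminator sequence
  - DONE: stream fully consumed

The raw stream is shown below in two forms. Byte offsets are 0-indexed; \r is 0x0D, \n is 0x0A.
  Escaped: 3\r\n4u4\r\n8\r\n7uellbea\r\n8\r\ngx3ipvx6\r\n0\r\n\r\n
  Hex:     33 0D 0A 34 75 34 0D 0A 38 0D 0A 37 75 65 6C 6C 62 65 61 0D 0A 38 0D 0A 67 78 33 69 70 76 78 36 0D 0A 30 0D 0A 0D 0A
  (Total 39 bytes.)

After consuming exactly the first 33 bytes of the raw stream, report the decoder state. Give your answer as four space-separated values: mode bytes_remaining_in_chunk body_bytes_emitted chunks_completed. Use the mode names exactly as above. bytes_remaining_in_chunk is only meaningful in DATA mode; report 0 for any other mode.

Byte 0 = '3': mode=SIZE remaining=0 emitted=0 chunks_done=0
Byte 1 = 0x0D: mode=SIZE_CR remaining=0 emitted=0 chunks_done=0
Byte 2 = 0x0A: mode=DATA remaining=3 emitted=0 chunks_done=0
Byte 3 = '4': mode=DATA remaining=2 emitted=1 chunks_done=0
Byte 4 = 'u': mode=DATA remaining=1 emitted=2 chunks_done=0
Byte 5 = '4': mode=DATA_DONE remaining=0 emitted=3 chunks_done=0
Byte 6 = 0x0D: mode=DATA_CR remaining=0 emitted=3 chunks_done=0
Byte 7 = 0x0A: mode=SIZE remaining=0 emitted=3 chunks_done=1
Byte 8 = '8': mode=SIZE remaining=0 emitted=3 chunks_done=1
Byte 9 = 0x0D: mode=SIZE_CR remaining=0 emitted=3 chunks_done=1
Byte 10 = 0x0A: mode=DATA remaining=8 emitted=3 chunks_done=1
Byte 11 = '7': mode=DATA remaining=7 emitted=4 chunks_done=1
Byte 12 = 'u': mode=DATA remaining=6 emitted=5 chunks_done=1
Byte 13 = 'e': mode=DATA remaining=5 emitted=6 chunks_done=1
Byte 14 = 'l': mode=DATA remaining=4 emitted=7 chunks_done=1
Byte 15 = 'l': mode=DATA remaining=3 emitted=8 chunks_done=1
Byte 16 = 'b': mode=DATA remaining=2 emitted=9 chunks_done=1
Byte 17 = 'e': mode=DATA remaining=1 emitted=10 chunks_done=1
Byte 18 = 'a': mode=DATA_DONE remaining=0 emitted=11 chunks_done=1
Byte 19 = 0x0D: mode=DATA_CR remaining=0 emitted=11 chunks_done=1
Byte 20 = 0x0A: mode=SIZE remaining=0 emitted=11 chunks_done=2
Byte 21 = '8': mode=SIZE remaining=0 emitted=11 chunks_done=2
Byte 22 = 0x0D: mode=SIZE_CR remaining=0 emitted=11 chunks_done=2
Byte 23 = 0x0A: mode=DATA remaining=8 emitted=11 chunks_done=2
Byte 24 = 'g': mode=DATA remaining=7 emitted=12 chunks_done=2
Byte 25 = 'x': mode=DATA remaining=6 emitted=13 chunks_done=2
Byte 26 = '3': mode=DATA remaining=5 emitted=14 chunks_done=2
Byte 27 = 'i': mode=DATA remaining=4 emitted=15 chunks_done=2
Byte 28 = 'p': mode=DATA remaining=3 emitted=16 chunks_done=2
Byte 29 = 'v': mode=DATA remaining=2 emitted=17 chunks_done=2
Byte 30 = 'x': mode=DATA remaining=1 emitted=18 chunks_done=2
Byte 31 = '6': mode=DATA_DONE remaining=0 emitted=19 chunks_done=2
Byte 32 = 0x0D: mode=DATA_CR remaining=0 emitted=19 chunks_done=2

Answer: DATA_CR 0 19 2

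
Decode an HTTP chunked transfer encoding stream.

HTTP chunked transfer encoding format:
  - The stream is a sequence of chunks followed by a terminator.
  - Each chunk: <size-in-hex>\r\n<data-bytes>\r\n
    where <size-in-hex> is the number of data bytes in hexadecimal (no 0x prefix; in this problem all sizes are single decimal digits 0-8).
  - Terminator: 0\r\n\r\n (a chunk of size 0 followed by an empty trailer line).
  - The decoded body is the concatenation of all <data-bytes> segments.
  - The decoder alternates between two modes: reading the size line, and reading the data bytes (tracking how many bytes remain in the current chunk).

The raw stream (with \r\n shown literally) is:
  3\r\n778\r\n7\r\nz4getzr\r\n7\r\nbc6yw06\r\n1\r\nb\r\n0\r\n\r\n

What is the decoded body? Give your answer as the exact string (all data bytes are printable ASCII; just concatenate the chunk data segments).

Chunk 1: stream[0..1]='3' size=0x3=3, data at stream[3..6]='778' -> body[0..3], body so far='778'
Chunk 2: stream[8..9]='7' size=0x7=7, data at stream[11..18]='z4getzr' -> body[3..10], body so far='778z4getzr'
Chunk 3: stream[20..21]='7' size=0x7=7, data at stream[23..30]='bc6yw06' -> body[10..17], body so far='778z4getzrbc6yw06'
Chunk 4: stream[32..33]='1' size=0x1=1, data at stream[35..36]='b' -> body[17..18], body so far='778z4getzrbc6yw06b'
Chunk 5: stream[38..39]='0' size=0 (terminator). Final body='778z4getzrbc6yw06b' (18 bytes)

Answer: 778z4getzrbc6yw06b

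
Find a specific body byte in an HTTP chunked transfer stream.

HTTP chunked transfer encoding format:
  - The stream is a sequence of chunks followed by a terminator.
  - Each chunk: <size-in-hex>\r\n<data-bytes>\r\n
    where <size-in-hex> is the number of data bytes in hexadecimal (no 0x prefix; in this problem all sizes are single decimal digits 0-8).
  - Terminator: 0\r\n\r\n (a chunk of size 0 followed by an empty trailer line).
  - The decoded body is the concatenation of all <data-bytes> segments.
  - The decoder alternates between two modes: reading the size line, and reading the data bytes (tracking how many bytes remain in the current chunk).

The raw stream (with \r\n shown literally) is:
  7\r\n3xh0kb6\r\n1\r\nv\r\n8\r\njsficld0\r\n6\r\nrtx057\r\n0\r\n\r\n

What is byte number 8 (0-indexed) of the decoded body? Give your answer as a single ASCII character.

Answer: j

Derivation:
Chunk 1: stream[0..1]='7' size=0x7=7, data at stream[3..10]='3xh0kb6' -> body[0..7], body so far='3xh0kb6'
Chunk 2: stream[12..13]='1' size=0x1=1, data at stream[15..16]='v' -> body[7..8], body so far='3xh0kb6v'
Chunk 3: stream[18..19]='8' size=0x8=8, data at stream[21..29]='jsficld0' -> body[8..16], body so far='3xh0kb6vjsficld0'
Chunk 4: stream[31..32]='6' size=0x6=6, data at stream[34..40]='rtx057' -> body[16..22], body so far='3xh0kb6vjsficld0rtx057'
Chunk 5: stream[42..43]='0' size=0 (terminator). Final body='3xh0kb6vjsficld0rtx057' (22 bytes)
Body byte 8 = 'j'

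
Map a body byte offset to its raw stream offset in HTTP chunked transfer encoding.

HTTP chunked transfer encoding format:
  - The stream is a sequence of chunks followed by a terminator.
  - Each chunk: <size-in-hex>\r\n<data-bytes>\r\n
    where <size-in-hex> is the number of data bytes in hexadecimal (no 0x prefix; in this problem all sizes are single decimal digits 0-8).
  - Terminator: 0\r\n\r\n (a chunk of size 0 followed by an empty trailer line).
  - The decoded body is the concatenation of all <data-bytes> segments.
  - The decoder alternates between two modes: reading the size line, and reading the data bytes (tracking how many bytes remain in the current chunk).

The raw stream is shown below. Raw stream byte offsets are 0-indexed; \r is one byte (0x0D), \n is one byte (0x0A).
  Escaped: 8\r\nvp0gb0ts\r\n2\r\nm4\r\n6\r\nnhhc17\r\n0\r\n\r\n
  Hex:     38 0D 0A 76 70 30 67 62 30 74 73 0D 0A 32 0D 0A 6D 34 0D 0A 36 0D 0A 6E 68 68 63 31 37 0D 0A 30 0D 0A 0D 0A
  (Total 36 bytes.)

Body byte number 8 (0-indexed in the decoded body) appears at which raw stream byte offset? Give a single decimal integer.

Answer: 16

Derivation:
Chunk 1: stream[0..1]='8' size=0x8=8, data at stream[3..11]='vp0gb0ts' -> body[0..8], body so far='vp0gb0ts'
Chunk 2: stream[13..14]='2' size=0x2=2, data at stream[16..18]='m4' -> body[8..10], body so far='vp0gb0tsm4'
Chunk 3: stream[20..21]='6' size=0x6=6, data at stream[23..29]='nhhc17' -> body[10..16], body so far='vp0gb0tsm4nhhc17'
Chunk 4: stream[31..32]='0' size=0 (terminator). Final body='vp0gb0tsm4nhhc17' (16 bytes)
Body byte 8 at stream offset 16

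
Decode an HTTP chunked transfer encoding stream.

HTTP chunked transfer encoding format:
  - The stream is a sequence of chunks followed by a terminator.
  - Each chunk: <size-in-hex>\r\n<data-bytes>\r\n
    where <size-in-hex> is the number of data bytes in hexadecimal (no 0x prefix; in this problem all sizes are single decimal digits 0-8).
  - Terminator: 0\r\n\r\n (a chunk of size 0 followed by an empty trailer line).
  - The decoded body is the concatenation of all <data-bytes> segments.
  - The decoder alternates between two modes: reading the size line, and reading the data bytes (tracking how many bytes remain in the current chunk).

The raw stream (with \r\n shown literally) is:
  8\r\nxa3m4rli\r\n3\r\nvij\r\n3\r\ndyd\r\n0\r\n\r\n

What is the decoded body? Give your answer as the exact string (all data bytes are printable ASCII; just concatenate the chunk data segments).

Chunk 1: stream[0..1]='8' size=0x8=8, data at stream[3..11]='xa3m4rli' -> body[0..8], body so far='xa3m4rli'
Chunk 2: stream[13..14]='3' size=0x3=3, data at stream[16..19]='vij' -> body[8..11], body so far='xa3m4rlivij'
Chunk 3: stream[21..22]='3' size=0x3=3, data at stream[24..27]='dyd' -> body[11..14], body so far='xa3m4rlivijdyd'
Chunk 4: stream[29..30]='0' size=0 (terminator). Final body='xa3m4rlivijdyd' (14 bytes)

Answer: xa3m4rlivijdyd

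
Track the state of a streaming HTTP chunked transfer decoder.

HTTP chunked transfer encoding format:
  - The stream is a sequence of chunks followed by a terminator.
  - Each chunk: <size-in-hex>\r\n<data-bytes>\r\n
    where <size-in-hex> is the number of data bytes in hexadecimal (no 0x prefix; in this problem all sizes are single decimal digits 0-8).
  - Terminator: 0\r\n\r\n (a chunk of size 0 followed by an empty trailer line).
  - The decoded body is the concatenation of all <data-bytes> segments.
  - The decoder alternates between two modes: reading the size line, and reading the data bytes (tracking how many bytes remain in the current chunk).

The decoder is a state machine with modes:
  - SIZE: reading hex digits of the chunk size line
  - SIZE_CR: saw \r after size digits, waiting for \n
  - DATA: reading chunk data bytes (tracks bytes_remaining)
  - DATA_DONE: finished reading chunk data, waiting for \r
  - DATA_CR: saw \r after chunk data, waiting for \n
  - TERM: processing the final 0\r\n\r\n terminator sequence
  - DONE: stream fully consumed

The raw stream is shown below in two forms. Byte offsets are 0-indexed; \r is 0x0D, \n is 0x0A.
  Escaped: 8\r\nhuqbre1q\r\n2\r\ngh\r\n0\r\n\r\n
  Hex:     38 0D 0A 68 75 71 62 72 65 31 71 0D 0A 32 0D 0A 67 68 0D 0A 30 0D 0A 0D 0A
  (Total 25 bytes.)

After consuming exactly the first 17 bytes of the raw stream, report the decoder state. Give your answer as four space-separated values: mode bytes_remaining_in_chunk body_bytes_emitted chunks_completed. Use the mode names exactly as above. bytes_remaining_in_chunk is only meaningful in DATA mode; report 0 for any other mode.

Byte 0 = '8': mode=SIZE remaining=0 emitted=0 chunks_done=0
Byte 1 = 0x0D: mode=SIZE_CR remaining=0 emitted=0 chunks_done=0
Byte 2 = 0x0A: mode=DATA remaining=8 emitted=0 chunks_done=0
Byte 3 = 'h': mode=DATA remaining=7 emitted=1 chunks_done=0
Byte 4 = 'u': mode=DATA remaining=6 emitted=2 chunks_done=0
Byte 5 = 'q': mode=DATA remaining=5 emitted=3 chunks_done=0
Byte 6 = 'b': mode=DATA remaining=4 emitted=4 chunks_done=0
Byte 7 = 'r': mode=DATA remaining=3 emitted=5 chunks_done=0
Byte 8 = 'e': mode=DATA remaining=2 emitted=6 chunks_done=0
Byte 9 = '1': mode=DATA remaining=1 emitted=7 chunks_done=0
Byte 10 = 'q': mode=DATA_DONE remaining=0 emitted=8 chunks_done=0
Byte 11 = 0x0D: mode=DATA_CR remaining=0 emitted=8 chunks_done=0
Byte 12 = 0x0A: mode=SIZE remaining=0 emitted=8 chunks_done=1
Byte 13 = '2': mode=SIZE remaining=0 emitted=8 chunks_done=1
Byte 14 = 0x0D: mode=SIZE_CR remaining=0 emitted=8 chunks_done=1
Byte 15 = 0x0A: mode=DATA remaining=2 emitted=8 chunks_done=1
Byte 16 = 'g': mode=DATA remaining=1 emitted=9 chunks_done=1

Answer: DATA 1 9 1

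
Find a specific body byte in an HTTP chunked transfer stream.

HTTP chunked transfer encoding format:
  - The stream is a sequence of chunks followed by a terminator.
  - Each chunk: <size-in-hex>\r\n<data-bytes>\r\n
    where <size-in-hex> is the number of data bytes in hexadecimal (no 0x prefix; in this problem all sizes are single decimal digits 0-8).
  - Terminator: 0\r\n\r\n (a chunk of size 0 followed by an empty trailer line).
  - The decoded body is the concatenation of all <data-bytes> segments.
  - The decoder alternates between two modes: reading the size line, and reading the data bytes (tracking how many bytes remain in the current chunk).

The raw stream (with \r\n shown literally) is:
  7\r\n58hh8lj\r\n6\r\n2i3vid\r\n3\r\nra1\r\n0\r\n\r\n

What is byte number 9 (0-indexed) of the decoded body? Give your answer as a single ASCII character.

Answer: 3

Derivation:
Chunk 1: stream[0..1]='7' size=0x7=7, data at stream[3..10]='58hh8lj' -> body[0..7], body so far='58hh8lj'
Chunk 2: stream[12..13]='6' size=0x6=6, data at stream[15..21]='2i3vid' -> body[7..13], body so far='58hh8lj2i3vid'
Chunk 3: stream[23..24]='3' size=0x3=3, data at stream[26..29]='ra1' -> body[13..16], body so far='58hh8lj2i3vidra1'
Chunk 4: stream[31..32]='0' size=0 (terminator). Final body='58hh8lj2i3vidra1' (16 bytes)
Body byte 9 = '3'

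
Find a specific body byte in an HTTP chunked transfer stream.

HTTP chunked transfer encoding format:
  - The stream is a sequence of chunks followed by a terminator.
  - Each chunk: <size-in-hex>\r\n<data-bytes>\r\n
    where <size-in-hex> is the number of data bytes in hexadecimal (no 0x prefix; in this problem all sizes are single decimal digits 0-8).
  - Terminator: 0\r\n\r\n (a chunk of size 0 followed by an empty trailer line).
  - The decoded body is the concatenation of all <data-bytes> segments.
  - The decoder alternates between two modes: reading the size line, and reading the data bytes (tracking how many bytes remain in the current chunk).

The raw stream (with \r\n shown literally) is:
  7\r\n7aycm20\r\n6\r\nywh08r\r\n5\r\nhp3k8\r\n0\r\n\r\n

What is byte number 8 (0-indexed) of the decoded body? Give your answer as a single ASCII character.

Answer: w

Derivation:
Chunk 1: stream[0..1]='7' size=0x7=7, data at stream[3..10]='7aycm20' -> body[0..7], body so far='7aycm20'
Chunk 2: stream[12..13]='6' size=0x6=6, data at stream[15..21]='ywh08r' -> body[7..13], body so far='7aycm20ywh08r'
Chunk 3: stream[23..24]='5' size=0x5=5, data at stream[26..31]='hp3k8' -> body[13..18], body so far='7aycm20ywh08rhp3k8'
Chunk 4: stream[33..34]='0' size=0 (terminator). Final body='7aycm20ywh08rhp3k8' (18 bytes)
Body byte 8 = 'w'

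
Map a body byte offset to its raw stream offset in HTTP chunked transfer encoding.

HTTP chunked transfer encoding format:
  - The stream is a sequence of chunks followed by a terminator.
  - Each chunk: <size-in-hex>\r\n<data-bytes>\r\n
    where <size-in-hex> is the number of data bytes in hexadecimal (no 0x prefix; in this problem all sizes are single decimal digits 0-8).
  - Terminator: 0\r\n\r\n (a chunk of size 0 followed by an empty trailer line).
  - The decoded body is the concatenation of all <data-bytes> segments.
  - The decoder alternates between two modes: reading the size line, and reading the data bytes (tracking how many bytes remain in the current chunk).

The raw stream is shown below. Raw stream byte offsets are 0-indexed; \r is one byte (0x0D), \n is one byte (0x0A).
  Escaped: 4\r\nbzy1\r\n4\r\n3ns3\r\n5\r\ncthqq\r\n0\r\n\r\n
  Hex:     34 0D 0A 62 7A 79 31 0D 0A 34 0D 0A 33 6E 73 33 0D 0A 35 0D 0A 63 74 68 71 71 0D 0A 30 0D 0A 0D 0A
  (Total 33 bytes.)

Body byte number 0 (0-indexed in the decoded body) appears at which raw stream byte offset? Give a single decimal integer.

Chunk 1: stream[0..1]='4' size=0x4=4, data at stream[3..7]='bzy1' -> body[0..4], body so far='bzy1'
Chunk 2: stream[9..10]='4' size=0x4=4, data at stream[12..16]='3ns3' -> body[4..8], body so far='bzy13ns3'
Chunk 3: stream[18..19]='5' size=0x5=5, data at stream[21..26]='cthqq' -> body[8..13], body so far='bzy13ns3cthqq'
Chunk 4: stream[28..29]='0' size=0 (terminator). Final body='bzy13ns3cthqq' (13 bytes)
Body byte 0 at stream offset 3

Answer: 3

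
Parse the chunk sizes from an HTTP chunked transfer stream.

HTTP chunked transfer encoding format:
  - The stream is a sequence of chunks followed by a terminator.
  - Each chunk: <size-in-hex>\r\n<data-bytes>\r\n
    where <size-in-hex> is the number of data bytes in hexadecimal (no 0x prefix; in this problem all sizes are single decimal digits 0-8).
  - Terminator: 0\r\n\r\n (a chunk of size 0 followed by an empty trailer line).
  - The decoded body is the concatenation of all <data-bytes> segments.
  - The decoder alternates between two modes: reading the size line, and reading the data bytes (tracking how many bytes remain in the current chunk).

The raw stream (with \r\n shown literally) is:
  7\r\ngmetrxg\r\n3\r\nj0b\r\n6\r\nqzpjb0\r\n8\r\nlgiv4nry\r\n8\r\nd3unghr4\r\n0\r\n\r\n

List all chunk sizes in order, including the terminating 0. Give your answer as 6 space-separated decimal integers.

Chunk 1: stream[0..1]='7' size=0x7=7, data at stream[3..10]='gmetrxg' -> body[0..7], body so far='gmetrxg'
Chunk 2: stream[12..13]='3' size=0x3=3, data at stream[15..18]='j0b' -> body[7..10], body so far='gmetrxgj0b'
Chunk 3: stream[20..21]='6' size=0x6=6, data at stream[23..29]='qzpjb0' -> body[10..16], body so far='gmetrxgj0bqzpjb0'
Chunk 4: stream[31..32]='8' size=0x8=8, data at stream[34..42]='lgiv4nry' -> body[16..24], body so far='gmetrxgj0bqzpjb0lgiv4nry'
Chunk 5: stream[44..45]='8' size=0x8=8, data at stream[47..55]='d3unghr4' -> body[24..32], body so far='gmetrxgj0bqzpjb0lgiv4nryd3unghr4'
Chunk 6: stream[57..58]='0' size=0 (terminator). Final body='gmetrxgj0bqzpjb0lgiv4nryd3unghr4' (32 bytes)

Answer: 7 3 6 8 8 0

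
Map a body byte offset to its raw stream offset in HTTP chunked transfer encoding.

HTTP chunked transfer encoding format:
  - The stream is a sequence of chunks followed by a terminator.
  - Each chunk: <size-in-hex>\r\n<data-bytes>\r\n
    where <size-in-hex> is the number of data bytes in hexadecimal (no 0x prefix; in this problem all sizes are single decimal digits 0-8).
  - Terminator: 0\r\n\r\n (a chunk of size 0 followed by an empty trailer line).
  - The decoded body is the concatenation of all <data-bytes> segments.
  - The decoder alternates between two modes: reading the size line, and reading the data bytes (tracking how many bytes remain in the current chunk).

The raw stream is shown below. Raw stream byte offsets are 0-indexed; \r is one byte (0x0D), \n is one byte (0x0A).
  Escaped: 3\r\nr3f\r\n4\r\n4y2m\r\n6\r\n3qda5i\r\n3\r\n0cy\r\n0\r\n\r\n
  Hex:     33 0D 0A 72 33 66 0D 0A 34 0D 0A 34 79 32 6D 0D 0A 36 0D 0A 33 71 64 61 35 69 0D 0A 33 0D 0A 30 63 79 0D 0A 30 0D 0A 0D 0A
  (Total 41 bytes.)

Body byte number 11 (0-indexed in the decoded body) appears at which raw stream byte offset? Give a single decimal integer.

Answer: 24

Derivation:
Chunk 1: stream[0..1]='3' size=0x3=3, data at stream[3..6]='r3f' -> body[0..3], body so far='r3f'
Chunk 2: stream[8..9]='4' size=0x4=4, data at stream[11..15]='4y2m' -> body[3..7], body so far='r3f4y2m'
Chunk 3: stream[17..18]='6' size=0x6=6, data at stream[20..26]='3qda5i' -> body[7..13], body so far='r3f4y2m3qda5i'
Chunk 4: stream[28..29]='3' size=0x3=3, data at stream[31..34]='0cy' -> body[13..16], body so far='r3f4y2m3qda5i0cy'
Chunk 5: stream[36..37]='0' size=0 (terminator). Final body='r3f4y2m3qda5i0cy' (16 bytes)
Body byte 11 at stream offset 24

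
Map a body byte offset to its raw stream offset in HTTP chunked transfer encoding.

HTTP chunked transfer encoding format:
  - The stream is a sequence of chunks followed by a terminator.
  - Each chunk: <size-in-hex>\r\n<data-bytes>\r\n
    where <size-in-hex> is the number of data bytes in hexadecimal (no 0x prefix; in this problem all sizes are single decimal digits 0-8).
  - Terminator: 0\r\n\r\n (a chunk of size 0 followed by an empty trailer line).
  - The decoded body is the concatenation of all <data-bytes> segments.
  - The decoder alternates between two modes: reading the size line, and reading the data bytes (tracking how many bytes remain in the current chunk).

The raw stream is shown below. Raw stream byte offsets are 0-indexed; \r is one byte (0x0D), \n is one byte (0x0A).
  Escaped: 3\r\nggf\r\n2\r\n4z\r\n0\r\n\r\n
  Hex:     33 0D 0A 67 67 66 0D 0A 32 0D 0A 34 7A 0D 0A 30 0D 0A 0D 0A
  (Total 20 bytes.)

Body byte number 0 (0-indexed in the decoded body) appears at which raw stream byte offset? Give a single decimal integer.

Answer: 3

Derivation:
Chunk 1: stream[0..1]='3' size=0x3=3, data at stream[3..6]='ggf' -> body[0..3], body so far='ggf'
Chunk 2: stream[8..9]='2' size=0x2=2, data at stream[11..13]='4z' -> body[3..5], body so far='ggf4z'
Chunk 3: stream[15..16]='0' size=0 (terminator). Final body='ggf4z' (5 bytes)
Body byte 0 at stream offset 3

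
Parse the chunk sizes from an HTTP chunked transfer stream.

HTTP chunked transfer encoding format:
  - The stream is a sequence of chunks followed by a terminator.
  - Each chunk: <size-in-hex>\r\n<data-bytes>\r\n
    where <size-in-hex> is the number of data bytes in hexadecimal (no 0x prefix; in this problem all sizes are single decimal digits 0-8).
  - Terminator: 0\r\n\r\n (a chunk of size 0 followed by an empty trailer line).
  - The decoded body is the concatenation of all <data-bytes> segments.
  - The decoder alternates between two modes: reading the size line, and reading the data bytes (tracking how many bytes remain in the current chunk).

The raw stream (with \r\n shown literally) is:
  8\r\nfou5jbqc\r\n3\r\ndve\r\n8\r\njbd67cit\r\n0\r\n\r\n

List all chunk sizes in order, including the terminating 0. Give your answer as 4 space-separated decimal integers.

Answer: 8 3 8 0

Derivation:
Chunk 1: stream[0..1]='8' size=0x8=8, data at stream[3..11]='fou5jbqc' -> body[0..8], body so far='fou5jbqc'
Chunk 2: stream[13..14]='3' size=0x3=3, data at stream[16..19]='dve' -> body[8..11], body so far='fou5jbqcdve'
Chunk 3: stream[21..22]='8' size=0x8=8, data at stream[24..32]='jbd67cit' -> body[11..19], body so far='fou5jbqcdvejbd67cit'
Chunk 4: stream[34..35]='0' size=0 (terminator). Final body='fou5jbqcdvejbd67cit' (19 bytes)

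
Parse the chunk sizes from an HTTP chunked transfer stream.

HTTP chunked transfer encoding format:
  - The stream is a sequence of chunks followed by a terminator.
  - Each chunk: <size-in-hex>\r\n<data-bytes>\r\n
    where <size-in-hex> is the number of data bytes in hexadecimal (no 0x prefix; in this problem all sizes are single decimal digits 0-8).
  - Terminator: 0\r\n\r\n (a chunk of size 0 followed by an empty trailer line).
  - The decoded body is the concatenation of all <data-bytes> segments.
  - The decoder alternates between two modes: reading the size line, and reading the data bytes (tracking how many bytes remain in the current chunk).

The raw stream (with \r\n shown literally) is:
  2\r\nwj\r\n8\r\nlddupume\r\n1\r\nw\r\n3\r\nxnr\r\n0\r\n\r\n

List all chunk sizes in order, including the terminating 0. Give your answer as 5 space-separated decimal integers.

Chunk 1: stream[0..1]='2' size=0x2=2, data at stream[3..5]='wj' -> body[0..2], body so far='wj'
Chunk 2: stream[7..8]='8' size=0x8=8, data at stream[10..18]='lddupume' -> body[2..10], body so far='wjlddupume'
Chunk 3: stream[20..21]='1' size=0x1=1, data at stream[23..24]='w' -> body[10..11], body so far='wjlddupumew'
Chunk 4: stream[26..27]='3' size=0x3=3, data at stream[29..32]='xnr' -> body[11..14], body so far='wjlddupumewxnr'
Chunk 5: stream[34..35]='0' size=0 (terminator). Final body='wjlddupumewxnr' (14 bytes)

Answer: 2 8 1 3 0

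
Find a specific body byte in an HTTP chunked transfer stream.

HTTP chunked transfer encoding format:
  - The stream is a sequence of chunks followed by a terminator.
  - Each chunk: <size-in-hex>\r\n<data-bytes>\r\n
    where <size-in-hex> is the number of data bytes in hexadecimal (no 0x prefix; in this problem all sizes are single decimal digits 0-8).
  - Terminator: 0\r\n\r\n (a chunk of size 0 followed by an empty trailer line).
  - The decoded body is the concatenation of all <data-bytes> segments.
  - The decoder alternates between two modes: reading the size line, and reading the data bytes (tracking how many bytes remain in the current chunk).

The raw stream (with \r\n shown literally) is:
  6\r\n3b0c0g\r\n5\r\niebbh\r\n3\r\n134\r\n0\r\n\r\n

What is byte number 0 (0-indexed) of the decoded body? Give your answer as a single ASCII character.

Chunk 1: stream[0..1]='6' size=0x6=6, data at stream[3..9]='3b0c0g' -> body[0..6], body so far='3b0c0g'
Chunk 2: stream[11..12]='5' size=0x5=5, data at stream[14..19]='iebbh' -> body[6..11], body so far='3b0c0giebbh'
Chunk 3: stream[21..22]='3' size=0x3=3, data at stream[24..27]='134' -> body[11..14], body so far='3b0c0giebbh134'
Chunk 4: stream[29..30]='0' size=0 (terminator). Final body='3b0c0giebbh134' (14 bytes)
Body byte 0 = '3'

Answer: 3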